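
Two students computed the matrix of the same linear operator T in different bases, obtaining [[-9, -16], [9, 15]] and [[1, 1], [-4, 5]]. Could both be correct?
Two matrices over a field are similar if and only if they have the same invariant factors.

Both A and B have characteristic polynomial (x - 3)^2 and minimal polynomial (x - 3)^2. Computing further, both have invariant factors (x - 3)^2. Hence A and B are similar.

Yes.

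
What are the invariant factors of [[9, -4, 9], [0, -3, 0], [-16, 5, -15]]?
The Jordan structure of A has elementary divisors (x + 3)^3. Arranging the block sizes at each eigenvalue in decreasing order and taking row products gives the invariant factors.

Invariant factors (smallest first, each dividing the next): (x + 3)^3.

Check: the last factor (x + 3)^3 is the minimal polynomial, and the product (x + 3)^3 is the characteristic polynomial.

(x + 3)^3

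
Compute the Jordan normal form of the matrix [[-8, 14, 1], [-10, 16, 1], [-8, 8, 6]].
J = [[2, 0, 0], [0, 6, 1], [0, 0, 6]]

The characteristic polynomial is det(xI - A) = (x - 6)^2(x - 2), so the eigenvalues are 2 (algebraic multiplicity 1), 6 (algebraic multiplicity 2).

For λ = 2: algebraic multiplicity 1 gives one 1×1 block.

For λ = 6: rank(A - 6I) = 2, rank((A - 6I)^2) = 1. The eigenspace has dimension 3 - 2 = 1, so there is 1 Jordan block; the rank sequence gives block sizes [2].

Assembling the blocks gives the Jordan form J above.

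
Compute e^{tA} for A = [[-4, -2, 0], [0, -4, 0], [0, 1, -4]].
A has Jordan form J = [[-4, 1, 0], [0, -4, 0], [0, 0, -4]] with A = PJP^{-1}, so e^{tA} = P e^{tJ} P^{-1}.

For a Jordan block J_k(λ), e^{tJ_k(λ)} = e^{λt} · (I + tN + t^2 N^2/2! + ... + t^{k-1} N^{k-1}/(k-1)!) where N is the nilpotent superdiagonal part.

Assembling the blocks and conjugating back gives the entries of e^{tA} as shown above.

e^{tA} = [[e^{-4*t}, -2*t*e^{-4*t}, 0], [0, e^{-4*t}, 0], [0, t*e^{-4*t}, e^{-4*t}]]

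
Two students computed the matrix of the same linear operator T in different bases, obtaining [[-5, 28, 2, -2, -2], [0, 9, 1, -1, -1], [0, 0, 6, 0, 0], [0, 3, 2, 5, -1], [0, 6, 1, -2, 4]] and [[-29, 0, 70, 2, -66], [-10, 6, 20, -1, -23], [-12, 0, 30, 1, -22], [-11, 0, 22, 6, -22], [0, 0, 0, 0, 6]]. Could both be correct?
Yes.

Two matrices over a field are similar if and only if they have the same invariant factors.

Both A and B have characteristic polynomial (x - 6)^4(x + 5) and minimal polynomial (x - 6)^2(x + 5). Computing further, both have invariant factors (x - 6)^2, (x - 6)^2(x + 5). Hence A and B are similar.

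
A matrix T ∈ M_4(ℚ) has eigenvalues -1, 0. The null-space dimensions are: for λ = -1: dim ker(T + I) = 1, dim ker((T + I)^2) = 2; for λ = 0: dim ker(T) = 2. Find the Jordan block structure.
λ = -1: successive nullity increments [1, 1] count blocks of size ≥ k; block sizes are [2].
λ = 0: successive nullity increments [2] count blocks of size ≥ k; block sizes are [1, 1].

Jordan blocks: (-1, 2), (0, 1), (0, 1)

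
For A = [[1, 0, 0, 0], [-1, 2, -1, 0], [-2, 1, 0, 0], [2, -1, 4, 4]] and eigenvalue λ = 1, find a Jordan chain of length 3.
v_1 = [[1, 2, 2, -2]]^T, v_2 = [[0, -1, -2, 2]]^T, v_3 = [[0, 1, 1, -1]]^T

We seek v_1 ∈ ker((A - I)^3) \ ker((A - I)^2), then set v_{i+1} = (A - I) v_i.

One such chain is v_1 = [[1, 2, 2, -2]]^T, v_2 = [[0, -1, -2, 2]]^T, v_3 = [[0, 1, 1, -1]]^T. Check: (A - I) v_3 = [[0, 0, 0, 0]]^T = 0.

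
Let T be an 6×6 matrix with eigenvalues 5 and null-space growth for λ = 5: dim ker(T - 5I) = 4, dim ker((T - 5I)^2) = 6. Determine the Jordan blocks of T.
Jordan blocks: (5, 2), (5, 2), (5, 1), (5, 1)

λ = 5: successive nullity increments [4, 2] count blocks of size ≥ k; block sizes are [2, 2, 1, 1].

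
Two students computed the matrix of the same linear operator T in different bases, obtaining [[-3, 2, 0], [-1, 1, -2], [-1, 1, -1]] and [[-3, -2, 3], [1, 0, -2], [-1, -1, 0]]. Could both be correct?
Yes.

Two matrices over a field are similar if and only if they have the same invariant factors.

Both A and B have characteristic polynomial (x + 1)^3 and minimal polynomial (x + 1)^3. Computing further, both have invariant factors (x + 1)^3. Hence A and B are similar.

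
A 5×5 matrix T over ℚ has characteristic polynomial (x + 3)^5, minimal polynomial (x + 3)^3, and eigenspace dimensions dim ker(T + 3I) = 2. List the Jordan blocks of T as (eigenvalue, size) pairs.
Jordan blocks: (-3, 3), (-3, 2)

λ = -3: algebraic multiplicity 5 (exponent in χ_T), largest block size 3 (exponent in m_T), 2 blocks (geometric multiplicity). These force block sizes [3, 2].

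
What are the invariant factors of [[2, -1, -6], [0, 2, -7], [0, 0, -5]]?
(x - 2)^2(x + 5)

The Jordan structure of A has elementary divisors (x + 5), (x - 2)^2. Arranging the block sizes at each eigenvalue in decreasing order and taking row products gives the invariant factors.

Invariant factors (smallest first, each dividing the next): (x - 2)^2(x + 5).

Check: the last factor (x - 2)^2(x + 5) is the minimal polynomial, and the product (x - 2)^2(x + 5) is the characteristic polynomial.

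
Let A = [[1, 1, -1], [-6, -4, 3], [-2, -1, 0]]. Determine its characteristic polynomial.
xI - A = [[x - 1, -1, 1], [6, x + 4, -3], [2, 1, x]].

Expanding det(xI - A) along the first row:
det(xI - A) = + (x - 1)·det([[x + 4, -3], [1, x]]) - (-1)·det([[6, -3], [2, x]]) + (1)·det([[6, x + 4], [2, 1]]).

Evaluating gives χ_A(x) = x^3 + 3x^2 + 3x + 1 = (x + 1)^3.

χ_A(x) = (x + 1)^3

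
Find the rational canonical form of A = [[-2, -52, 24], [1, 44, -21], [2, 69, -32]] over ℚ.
The invariant factors of A (the non-unit diagonal entries of the Smith normal form of xI - A over ℚ[x]) are (x - 6)(x^2 - 4x - 3), each dividing the next. The characteristic polynomial is their product, (x - 6)(x^2 - 4x - 3).

The rational canonical form is the block-diagonal matrix of companion matrices C(f_i):
R = [[0, 0, -18], [1, 0, -21], [0, 1, 10]].

Note the characteristic polynomial does not split into linear factors over ℚ, so A has no Jordan form over ℚ; the rational canonical form exists over any field.

R = [[0, 0, -18], [1, 0, -21], [0, 1, 10]]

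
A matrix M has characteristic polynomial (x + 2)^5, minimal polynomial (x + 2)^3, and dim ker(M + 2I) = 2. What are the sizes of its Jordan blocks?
Jordan blocks: (-2, 3), (-2, 2)

λ = -2: algebraic multiplicity 5 (exponent in χ_M), largest block size 3 (exponent in m_M), 2 blocks (geometric multiplicity). These force block sizes [3, 2].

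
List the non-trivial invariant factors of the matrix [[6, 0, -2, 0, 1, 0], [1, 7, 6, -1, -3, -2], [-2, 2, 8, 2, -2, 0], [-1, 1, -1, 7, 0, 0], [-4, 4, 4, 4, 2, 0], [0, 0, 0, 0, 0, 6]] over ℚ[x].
x - 6, (x - 6)^2, (x - 6)^3

The Jordan structure of A has elementary divisors (x - 6)^3, (x - 6)^2, (x - 6). Arranging the block sizes at each eigenvalue in decreasing order and taking row products gives the invariant factors.

Invariant factors (smallest first, each dividing the next): x - 6, (x - 6)^2, (x - 6)^3.

Check: the last factor (x - 6)^3 is the minimal polynomial, and the product (x - 6)^6 is the characteristic polynomial.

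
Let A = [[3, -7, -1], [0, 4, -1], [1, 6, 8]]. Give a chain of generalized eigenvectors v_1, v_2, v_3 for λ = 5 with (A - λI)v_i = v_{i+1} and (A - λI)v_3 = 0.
v_1 = [[1, 0, 0]]^T, v_2 = [[-2, 0, 1]]^T, v_3 = [[3, -1, 1]]^T

We seek v_1 ∈ ker((A - 5I)^3) \ ker((A - 5I)^2), then set v_{i+1} = (A - 5I) v_i.

One such chain is v_1 = [[1, 0, 0]]^T, v_2 = [[-2, 0, 1]]^T, v_3 = [[3, -1, 1]]^T. Check: (A - 5I) v_3 = [[0, 0, 0]]^T = 0.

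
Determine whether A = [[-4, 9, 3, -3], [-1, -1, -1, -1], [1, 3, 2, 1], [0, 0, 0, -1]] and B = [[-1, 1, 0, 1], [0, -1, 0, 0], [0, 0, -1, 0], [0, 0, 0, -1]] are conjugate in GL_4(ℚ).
Both have characteristic polynomial (x + 1)^4, but the minimal polynomial of A is (x + 1)^3 while the minimal polynomial of B is (x + 1)^2. The minimal polynomial is a similarity invariant, so A and B are not similar.

No.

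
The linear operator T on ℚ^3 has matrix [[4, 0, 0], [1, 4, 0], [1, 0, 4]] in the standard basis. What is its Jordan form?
The characteristic polynomial is det(xI - A) = (x - 4)^3, so the eigenvalues are 4 (algebraic multiplicity 3).

For λ = 4: rank(A - 4I) = 1, rank((A - 4I)^2) = 0. The eigenspace has dimension 3 - 1 = 2, so there are 2 Jordan blocks; the rank sequence gives block sizes [2, 1].

Assembling the blocks gives the Jordan form J above.

J = [[4, 1, 0], [0, 4, 0], [0, 0, 4]]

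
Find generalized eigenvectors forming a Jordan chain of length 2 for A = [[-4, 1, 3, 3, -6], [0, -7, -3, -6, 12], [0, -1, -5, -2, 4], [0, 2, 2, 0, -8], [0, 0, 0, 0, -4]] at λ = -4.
We seek v_1 ∈ ker((A + 4I)^2) \ ker(A + 4I), then set v_{i+1} = (A + 4I) v_i.

One such chain is v_1 = [[1, 1, 0, 0, 0]]^T, v_2 = [[1, -3, -1, 2, 0]]^T. Check: (A + 4I) v_2 = [[0, 0, 0, 0, 0]]^T = 0.

v_1 = [[1, 1, 0, 0, 0]]^T, v_2 = [[1, -3, -1, 2, 0]]^T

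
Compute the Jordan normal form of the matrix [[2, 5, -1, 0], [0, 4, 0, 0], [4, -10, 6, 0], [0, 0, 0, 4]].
J = [[4, 1, 0, 0], [0, 4, 0, 0], [0, 0, 4, 0], [0, 0, 0, 4]]

The characteristic polynomial is det(xI - A) = (x - 4)^4, so the eigenvalues are 4 (algebraic multiplicity 4).

For λ = 4: rank(A - 4I) = 1, rank((A - 4I)^2) = 0. The eigenspace has dimension 4 - 1 = 3, so there are 3 Jordan blocks; the rank sequence gives block sizes [2, 1, 1].

Assembling the blocks gives the Jordan form J above.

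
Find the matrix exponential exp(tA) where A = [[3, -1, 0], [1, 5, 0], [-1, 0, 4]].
A has Jordan form J = [[4, 1, 0], [0, 4, 1], [0, 0, 4]] with A = PJP^{-1}, so e^{tA} = P e^{tJ} P^{-1}.

For a Jordan block J_k(λ), e^{tJ_k(λ)} = e^{λt} · (I + tN + t^2 N^2/2! + ... + t^{k-1} N^{k-1}/(k-1)!) where N is the nilpotent superdiagonal part.

Assembling the blocks and conjugating back gives the entries of e^{tA} as shown above.

e^{tA} = [[(1 - t)*e^{4*t}, -t*e^{4*t}, 0], [t*e^{4*t}, (t + 1)*e^{4*t}, 0], [t*(t - 2)*e^{4*t}/2, t^2*e^{4*t}/2, e^{4*t}]]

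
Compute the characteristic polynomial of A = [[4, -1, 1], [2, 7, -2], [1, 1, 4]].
χ_A(x) = (x - 5)^3

xI - A = [[x - 4, 1, -1], [-2, x - 7, 2], [-1, -1, x - 4]].

Expanding det(xI - A) along the first row:
det(xI - A) = + (x - 4)·det([[x - 7, 2], [-1, x - 4]]) - (1)·det([[-2, 2], [-1, x - 4]]) + (-1)·det([[-2, x - 7], [-1, -1]]).

Evaluating gives χ_A(x) = x^3 - 15x^2 + 75x - 125 = (x - 5)^3.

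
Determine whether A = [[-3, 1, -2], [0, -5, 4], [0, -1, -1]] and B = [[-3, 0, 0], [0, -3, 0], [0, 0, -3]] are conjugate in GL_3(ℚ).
Both have characteristic polynomial (x + 3)^3, but the minimal polynomial of A is (x + 3)^2 while the minimal polynomial of B is x + 3. The minimal polynomial is a similarity invariant, so A and B are not similar.

No.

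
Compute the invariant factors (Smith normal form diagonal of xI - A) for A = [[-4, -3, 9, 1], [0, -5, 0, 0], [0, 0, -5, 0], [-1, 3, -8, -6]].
x + 5, (x + 5)^3

The Jordan structure of A has elementary divisors (x + 5)^3, (x + 5). Arranging the block sizes at each eigenvalue in decreasing order and taking row products gives the invariant factors.

Invariant factors (smallest first, each dividing the next): x + 5, (x + 5)^3.

Check: the last factor (x + 5)^3 is the minimal polynomial, and the product (x + 5)^4 is the characteristic polynomial.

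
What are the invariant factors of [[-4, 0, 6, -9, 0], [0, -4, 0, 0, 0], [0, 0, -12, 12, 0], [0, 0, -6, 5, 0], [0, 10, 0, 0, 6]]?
x + 4, x + 4, (x - 6)(x + 3)(x + 4)

The Jordan structure of A has elementary divisors (x + 4), (x + 4), (x + 4), (x + 3), (x - 6). Arranging the block sizes at each eigenvalue in decreasing order and taking row products gives the invariant factors.

Invariant factors (smallest first, each dividing the next): x + 4, x + 4, (x - 6)(x + 3)(x + 4).

Check: the last factor (x - 6)(x + 3)(x + 4) is the minimal polynomial, and the product (x - 6)(x + 3)(x + 4)^3 is the characteristic polynomial.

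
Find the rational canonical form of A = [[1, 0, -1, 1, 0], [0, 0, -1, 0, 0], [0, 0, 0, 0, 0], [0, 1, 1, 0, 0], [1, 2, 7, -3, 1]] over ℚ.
The invariant factors of A (the non-unit diagonal entries of the Smith normal form of xI - A over ℚ[x]) are x^3(x - 1)^2, each dividing the next. The characteristic polynomial is their product, x^3(x - 1)^2.

The rational canonical form is the block-diagonal matrix of companion matrices C(f_i):
R = [[0, 0, 0, 0, 0], [1, 0, 0, 0, 0], [0, 1, 0, 0, 0], [0, 0, 1, 0, -1], [0, 0, 0, 1, 2]].

R = [[0, 0, 0, 0, 0], [1, 0, 0, 0, 0], [0, 1, 0, 0, 0], [0, 0, 1, 0, -1], [0, 0, 0, 1, 2]]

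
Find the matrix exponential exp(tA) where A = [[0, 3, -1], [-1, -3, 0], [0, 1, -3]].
A has Jordan form J = [[-2, 1, 0], [0, -2, 1], [0, 0, -2]] with A = PJP^{-1}, so e^{tA} = P e^{tJ} P^{-1}.

For a Jordan block J_k(λ), e^{tJ_k(λ)} = e^{λt} · (I + tN + t^2 N^2/2! + ... + t^{k-1} N^{k-1}/(k-1)!) where N is the nilpotent superdiagonal part.

Assembling the blocks and conjugating back gives the entries of e^{tA} as shown above.

e^{tA} = [[(t^2 + 4*t + 2)*e^{-2*t}/2, t*(t + 3)*e^{-2*t}, t*(-t - 2)*e^{-2*t}/2], [t*(-t - 2)*e^{-2*t}/2, (-t^2 - t + 1)*e^{-2*t}, t^2*e^{-2*t}/2], [-t^2*e^{-2*t}/2, t*(1 - t)*e^{-2*t}, (t^2/2 - t + 1)*e^{-2*t}]]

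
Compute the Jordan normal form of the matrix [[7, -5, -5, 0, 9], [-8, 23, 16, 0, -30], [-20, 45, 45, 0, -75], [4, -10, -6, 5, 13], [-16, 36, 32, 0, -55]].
J = [[5, 1, 0, 0, 0], [0, 5, 1, 0, 0], [0, 0, 5, 0, 0], [0, 0, 0, 5, 1], [0, 0, 0, 0, 5]]

The characteristic polynomial is det(xI - A) = (x - 5)^5, so the eigenvalues are 5 (algebraic multiplicity 5).

For λ = 5: rank(A - 5I) = 3, rank((A - 5I)^2) = 1, rank((A - 5I)^3) = 0. The eigenspace has dimension 5 - 3 = 2, so there are 2 Jordan blocks; the rank sequence gives block sizes [3, 2].

Assembling the blocks gives the Jordan form J above.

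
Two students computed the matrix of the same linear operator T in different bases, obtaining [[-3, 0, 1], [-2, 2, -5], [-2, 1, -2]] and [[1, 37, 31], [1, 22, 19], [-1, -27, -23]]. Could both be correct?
No.

trace(A) = -3 but trace(B) = 0. The trace is a similarity invariant, so A and B are not similar.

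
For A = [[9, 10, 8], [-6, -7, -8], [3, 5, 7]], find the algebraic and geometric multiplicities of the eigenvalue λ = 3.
The characteristic polynomial is (x - 3)^3, so the factor x - 3 appears with exponent 3: the algebraic multiplicity is 3.

rank(A - 3I) = 1, so the eigenspace has dimension 3 - 1 = 2: the geometric multiplicity is 2.

Since 2 < 3, A is not diagonalizable.

algebraic multiplicity 3, geometric multiplicity 2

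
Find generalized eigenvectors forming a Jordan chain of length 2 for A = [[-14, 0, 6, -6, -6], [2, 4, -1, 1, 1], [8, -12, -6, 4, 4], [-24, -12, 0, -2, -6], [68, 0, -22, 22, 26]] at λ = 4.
We seek v_1 ∈ ker((A - 4I)^2) \ ker(A - 4I), then set v_{i+1} = (A - 4I) v_i.

One such chain is v_1 = [[-1, 0, 1, 0, 4]]^T, v_2 = [[0, 1, -2, 0, -2]]^T. Check: (A - 4I) v_2 = [[0, 0, 0, 0, 0]]^T = 0.

v_1 = [[-1, 0, 1, 0, 4]]^T, v_2 = [[0, 1, -2, 0, -2]]^T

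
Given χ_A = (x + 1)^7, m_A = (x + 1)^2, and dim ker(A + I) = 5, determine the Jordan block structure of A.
Jordan blocks: (-1, 2), (-1, 2), (-1, 1), (-1, 1), (-1, 1)

λ = -1: algebraic multiplicity 7 (exponent in χ_A), largest block size 2 (exponent in m_A), 5 blocks (geometric multiplicity). These force block sizes [2, 2, 1, 1, 1].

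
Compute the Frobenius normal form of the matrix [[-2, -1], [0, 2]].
The invariant factors of A (the non-unit diagonal entries of the Smith normal form of xI - A over ℚ[x]) are (x - 2)(x + 2), each dividing the next. The characteristic polynomial is their product, (x - 2)(x + 2).

The rational canonical form is the block-diagonal matrix of companion matrices C(f_i):
R = [[0, 4], [1, 0]].

R = [[0, 4], [1, 0]]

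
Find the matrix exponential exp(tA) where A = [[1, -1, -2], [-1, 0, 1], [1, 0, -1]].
e^{tA} = [[t + 1, t*(-t - 2)/2, t*(-t - 4)/2], [-t, t^2/2 + 1, t*(t + 2)/2], [t, -t^2/2, -t^2/2 - t + 1]]

A has Jordan form J = [[0, 1, 0], [0, 0, 1], [0, 0, 0]] with A = PJP^{-1}, so e^{tA} = P e^{tJ} P^{-1}.

For a Jordan block J_k(λ), e^{tJ_k(λ)} = e^{λt} · (I + tN + t^2 N^2/2! + ... + t^{k-1} N^{k-1}/(k-1)!) where N is the nilpotent superdiagonal part.

Assembling the blocks and conjugating back gives the entries of e^{tA} as shown above.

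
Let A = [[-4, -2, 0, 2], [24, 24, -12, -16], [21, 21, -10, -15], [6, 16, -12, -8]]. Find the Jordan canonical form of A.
J = [[-4, 0, 0, 0], [0, 2, 1, 0], [0, 0, 2, 0], [0, 0, 0, 2]]

The characteristic polynomial is det(xI - A) = (x - 2)^3(x + 4), so the eigenvalues are -4 (algebraic multiplicity 1), 2 (algebraic multiplicity 3).

For λ = -4: algebraic multiplicity 1 gives one 1×1 block.

For λ = 2: rank(A - 2I) = 2, rank((A - 2I)^2) = 1. The eigenspace has dimension 4 - 2 = 2, so there are 2 Jordan blocks; the rank sequence gives block sizes [2, 1].

Assembling the blocks gives the Jordan form J above.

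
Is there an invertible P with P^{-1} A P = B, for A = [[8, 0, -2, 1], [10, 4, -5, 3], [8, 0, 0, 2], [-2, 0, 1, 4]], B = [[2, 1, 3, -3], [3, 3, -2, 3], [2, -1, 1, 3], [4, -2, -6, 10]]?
Yes.

Two matrices over a field are similar if and only if they have the same invariant factors.

Both A and B have characteristic polynomial (x - 4)^4 and minimal polynomial (x - 4)^3. Computing further, both have invariant factors x - 4, (x - 4)^3. Hence A and B are similar.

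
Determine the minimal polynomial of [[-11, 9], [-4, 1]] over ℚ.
The characteristic polynomial factors as (x + 5)^2. The minimal polynomial is ∏(x - λ)^{k_λ} where k_λ is the size of the largest Jordan block at λ.

For λ = -5: rank(A + 5I) = 1, and the largest Jordan block has size 2 (the smallest k with rank((A + 5I)^k) = rank((A + 5I)^(k+1))).

So m_A(x) = (x + 5)^2.

m_A(x) = (x + 5)^2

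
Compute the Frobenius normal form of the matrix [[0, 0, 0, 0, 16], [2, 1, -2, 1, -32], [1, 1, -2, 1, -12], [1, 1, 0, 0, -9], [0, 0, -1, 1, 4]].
R = [[0, 0, 0, 0, 16], [1, 0, 0, 0, -4], [0, 1, 0, 0, -16], [0, 0, 1, 0, 8], [0, 0, 0, 1, 3]]

The invariant factors of A (the non-unit diagonal entries of the Smith normal form of xI - A over ℚ[x]) are (x - 4)(x + 1)(x^3 - 4x + 4), each dividing the next. The characteristic polynomial is their product, (x - 4)(x + 1)(x^3 - 4x + 4).

The rational canonical form is the block-diagonal matrix of companion matrices C(f_i):
R = [[0, 0, 0, 0, 16], [1, 0, 0, 0, -4], [0, 1, 0, 0, -16], [0, 0, 1, 0, 8], [0, 0, 0, 1, 3]].

Note the characteristic polynomial does not split into linear factors over ℚ, so A has no Jordan form over ℚ; the rational canonical form exists over any field.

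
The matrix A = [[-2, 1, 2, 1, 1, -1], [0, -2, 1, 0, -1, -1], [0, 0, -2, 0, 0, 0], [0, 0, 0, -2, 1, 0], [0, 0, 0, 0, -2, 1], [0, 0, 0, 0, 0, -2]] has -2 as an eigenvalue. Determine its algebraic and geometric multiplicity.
The characteristic polynomial is (x + 2)^6, so the factor x + 2 appears with exponent 6: the algebraic multiplicity is 6.

rank(A + 2I) = 4, so the eigenspace has dimension 6 - 4 = 2: the geometric multiplicity is 2.

Since 2 < 6, A is not diagonalizable.

algebraic multiplicity 6, geometric multiplicity 2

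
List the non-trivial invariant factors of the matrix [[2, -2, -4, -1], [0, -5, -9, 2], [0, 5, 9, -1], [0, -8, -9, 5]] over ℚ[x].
The Jordan structure of A has elementary divisors (x - 2), (x - 3)^3. Arranging the block sizes at each eigenvalue in decreasing order and taking row products gives the invariant factors.

Invariant factors (smallest first, each dividing the next): (x - 3)^3(x - 2).

Check: the last factor (x - 3)^3(x - 2) is the minimal polynomial, and the product (x - 3)^3(x - 2) is the characteristic polynomial.

(x - 3)^3(x - 2)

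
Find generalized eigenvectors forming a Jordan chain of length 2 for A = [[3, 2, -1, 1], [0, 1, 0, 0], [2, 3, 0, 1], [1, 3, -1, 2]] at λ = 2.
We seek v_1 ∈ ker((A - 2I)^2) \ ker(A - 2I), then set v_{i+1} = (A - 2I) v_i.

One such chain is v_1 = [[0, 0, 0, 1]]^T, v_2 = [[1, 0, 1, 0]]^T. Check: (A - 2I) v_2 = [[0, 0, 0, 0]]^T = 0.

v_1 = [[0, 0, 0, 1]]^T, v_2 = [[1, 0, 1, 0]]^T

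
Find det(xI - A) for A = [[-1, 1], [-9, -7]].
xI - A = [[x + 1, -1], [9, x + 7]].

Expanding det(xI - A) along the first row:
det(xI - A) = + (x + 1)·det([[x + 7]]) - (-1)·det([[9]]).

Evaluating gives χ_A(x) = x^2 + 8x + 16 = (x + 4)^2.

χ_A(x) = (x + 4)^2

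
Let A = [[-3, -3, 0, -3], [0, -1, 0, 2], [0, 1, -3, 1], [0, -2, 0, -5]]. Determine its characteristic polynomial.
xI - A = [[x + 3, 3, 0, 3], [0, x + 1, 0, -2], [0, -1, x + 3, -1], [0, 2, 0, x + 5]].

Expanding det(xI - A) along the first row:
det(xI - A) = + (x + 3)·det([[x + 1, 0, -2], [-1, x + 3, -1], [2, 0, x + 5]]) - (3)·det([[0, 0, -2], [0, x + 3, -1], [0, 0, x + 5]]) + (0)·det([[0, x + 1, -2], [0, -1, -1], [0, 2, x + 5]]) - (3)·det([[0, x + 1, 0], [0, -1, x + 3], [0, 2, 0]]).

Evaluating gives χ_A(x) = x^4 + 12x^3 + 54x^2 + 108x + 81 = (x + 3)^4.

χ_A(x) = (x + 3)^4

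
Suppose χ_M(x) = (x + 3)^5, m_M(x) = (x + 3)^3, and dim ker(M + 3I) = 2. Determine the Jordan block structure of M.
λ = -3: algebraic multiplicity 5 (exponent in χ_M), largest block size 3 (exponent in m_M), 2 blocks (geometric multiplicity). These force block sizes [3, 2].

Jordan blocks: (-3, 3), (-3, 2)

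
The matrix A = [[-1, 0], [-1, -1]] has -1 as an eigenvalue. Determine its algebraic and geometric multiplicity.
algebraic multiplicity 2, geometric multiplicity 1

The characteristic polynomial is (x + 1)^2, so the factor x + 1 appears with exponent 2: the algebraic multiplicity is 2.

rank(A + I) = 1, so the eigenspace has dimension 2 - 1 = 1: the geometric multiplicity is 1.

Since 1 < 2, A is not diagonalizable.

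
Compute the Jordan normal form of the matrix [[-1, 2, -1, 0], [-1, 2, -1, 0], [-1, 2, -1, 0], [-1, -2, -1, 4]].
The characteristic polynomial is det(xI - A) = x^3(x - 4), so the eigenvalues are 0 (algebraic multiplicity 3), 4 (algebraic multiplicity 1).

For λ = 0: rank(A) = 2, rank(A^2) = 1. The eigenspace has dimension 4 - 2 = 2, so there are 2 Jordan blocks; the rank sequence gives block sizes [2, 1].

For λ = 4: algebraic multiplicity 1 gives one 1×1 block.

Assembling the blocks gives the Jordan form J above.

J = [[0, 1, 0, 0], [0, 0, 0, 0], [0, 0, 0, 0], [0, 0, 0, 4]]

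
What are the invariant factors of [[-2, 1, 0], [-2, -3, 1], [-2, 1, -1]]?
The Jordan structure of A has elementary divisors (x + 2)^3. Arranging the block sizes at each eigenvalue in decreasing order and taking row products gives the invariant factors.

Invariant factors (smallest first, each dividing the next): (x + 2)^3.

Check: the last factor (x + 2)^3 is the minimal polynomial, and the product (x + 2)^3 is the characteristic polynomial.

(x + 2)^3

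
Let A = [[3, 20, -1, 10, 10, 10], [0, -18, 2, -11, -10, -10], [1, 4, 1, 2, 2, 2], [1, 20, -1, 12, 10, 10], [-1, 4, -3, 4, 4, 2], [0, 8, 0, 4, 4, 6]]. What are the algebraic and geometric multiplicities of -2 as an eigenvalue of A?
The characteristic polynomial is (x - 2)^5(x + 2), so the factor x + 2 appears with exponent 1: the algebraic multiplicity is 1.

rank(A + 2I) = 5, so the eigenspace has dimension 6 - 5 = 1: the geometric multiplicity is 1.

algebraic multiplicity 1, geometric multiplicity 1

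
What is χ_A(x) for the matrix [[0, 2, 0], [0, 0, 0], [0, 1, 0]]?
xI - A = [[x, -2, 0], [0, x, 0], [0, -1, x]].

Expanding det(xI - A) along the first row:
det(xI - A) = + (x)·det([[x, 0], [-1, x]]) - (-2)·det([[0, 0], [0, x]]) + (0)·det([[0, x], [0, -1]]).

Evaluating gives χ_A(x) = x^3.

χ_A(x) = x^3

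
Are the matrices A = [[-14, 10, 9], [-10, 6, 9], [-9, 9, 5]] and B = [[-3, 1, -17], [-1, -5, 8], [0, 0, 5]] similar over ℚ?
Yes.

Two matrices over a field are similar if and only if they have the same invariant factors.

Both A and B have characteristic polynomial (x - 5)(x + 4)^2 and minimal polynomial (x - 5)(x + 4)^2. Computing further, both have invariant factors (x - 5)(x + 4)^2. Hence A and B are similar.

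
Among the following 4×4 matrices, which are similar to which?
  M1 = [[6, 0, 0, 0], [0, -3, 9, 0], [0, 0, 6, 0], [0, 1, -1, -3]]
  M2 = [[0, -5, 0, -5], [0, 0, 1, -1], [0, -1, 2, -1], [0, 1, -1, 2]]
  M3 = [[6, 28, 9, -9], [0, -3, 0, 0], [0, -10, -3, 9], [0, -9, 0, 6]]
Characteristic polynomials: χ_{M1} = (x - 6)^2(x + 3)^2, χ_{M2} = x(x - 2)(x - 1)^2, χ_{M3} = (x - 6)^2(x + 3)^2.

{M1, M3}: invariant factors x - 6, (x - 6)(x + 3)^2.

{M2}: invariant factors x - 1, x(x - 2)(x - 1).

Matrices are similar if and only if their invariant-factor lists agree; the partition into similarity classes is {M1, M3}, {M2}.

2 classes: {M1, M3}, {M2}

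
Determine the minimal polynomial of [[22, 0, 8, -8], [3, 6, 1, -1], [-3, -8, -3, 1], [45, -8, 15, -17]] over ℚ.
The characteristic polynomial factors as (x - 6)^2(x + 2)^2. The minimal polynomial is ∏(x - λ)^{k_λ} where k_λ is the size of the largest Jordan block at λ.

For λ = -2: rank(A + 2I) = 2, and the largest Jordan block has size 1 (the smallest k with rank((A + 2I)^k) = rank((A + 2I)^(k+1))).
For λ = 6: rank(A - 6I) = 3, and the largest Jordan block has size 2 (the smallest k with rank((A - 6I)^k) = rank((A - 6I)^(k+1))).

So m_A(x) = (x - 6)^2(x + 2).

m_A(x) = (x - 6)^2(x + 2)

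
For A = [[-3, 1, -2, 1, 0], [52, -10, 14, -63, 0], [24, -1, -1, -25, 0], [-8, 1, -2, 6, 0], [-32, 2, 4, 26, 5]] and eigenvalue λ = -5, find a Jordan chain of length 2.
v_1 = [[0, 1, 0, 0, 0]]^T, v_2 = [[1, -5, -1, 1, 2]]^T

We seek v_1 ∈ ker((A + 5I)^2) \ ker(A + 5I), then set v_{i+1} = (A + 5I) v_i.

One such chain is v_1 = [[0, 1, 0, 0, 0]]^T, v_2 = [[1, -5, -1, 1, 2]]^T. Check: (A + 5I) v_2 = [[0, 0, 0, 0, 0]]^T = 0.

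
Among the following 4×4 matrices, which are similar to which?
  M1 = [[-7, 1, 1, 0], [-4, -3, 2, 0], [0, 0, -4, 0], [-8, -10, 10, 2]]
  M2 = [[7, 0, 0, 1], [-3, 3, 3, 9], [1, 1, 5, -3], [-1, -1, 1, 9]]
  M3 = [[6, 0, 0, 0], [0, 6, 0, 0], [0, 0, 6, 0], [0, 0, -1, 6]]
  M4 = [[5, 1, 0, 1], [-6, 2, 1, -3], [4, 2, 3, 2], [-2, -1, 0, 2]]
4 classes: {M1}, {M2}, {M3}, {M4}

Characteristic polynomials: χ_{M1} = (x - 2)(x + 4)(x + 5)^2, χ_{M2} = (x - 6)^4, χ_{M3} = (x - 6)^4, χ_{M4} = (x - 3)^4.

{M1}: invariant factors (x - 2)(x + 4)(x + 5)^2.

{M2}: invariant factors x - 6, (x - 6)^3.

{M3}: invariant factors x - 6, x - 6, (x - 6)^2.

{M4}: invariant factors x - 3, (x - 3)^3.

Matrices are similar if and only if their invariant-factor lists agree; the partition into similarity classes is {M1}, {M2}, {M3}, {M4}.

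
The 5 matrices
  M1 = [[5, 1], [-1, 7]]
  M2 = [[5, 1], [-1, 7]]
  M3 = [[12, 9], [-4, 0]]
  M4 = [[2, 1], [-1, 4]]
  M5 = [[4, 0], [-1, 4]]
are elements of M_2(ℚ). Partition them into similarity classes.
3 classes: {M1, M2, M3}, {M4}, {M5}

Characteristic polynomials: χ_{M1} = (x - 6)^2, χ_{M2} = (x - 6)^2, χ_{M3} = (x - 6)^2, χ_{M4} = (x - 3)^2, χ_{M5} = (x - 4)^2.

{M1, M2, M3}: invariant factors (x - 6)^2.

{M4}: invariant factors (x - 3)^2.

{M5}: invariant factors (x - 4)^2.

Matrices are similar if and only if their invariant-factor lists agree; the partition into similarity classes is {M1, M2, M3}, {M4}, {M5}.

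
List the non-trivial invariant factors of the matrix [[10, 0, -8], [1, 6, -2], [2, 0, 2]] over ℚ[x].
x - 6, (x - 6)^2

The Jordan structure of A has elementary divisors (x - 6)^2, (x - 6). Arranging the block sizes at each eigenvalue in decreasing order and taking row products gives the invariant factors.

Invariant factors (smallest first, each dividing the next): x - 6, (x - 6)^2.

Check: the last factor (x - 6)^2 is the minimal polynomial, and the product (x - 6)^3 is the characteristic polynomial.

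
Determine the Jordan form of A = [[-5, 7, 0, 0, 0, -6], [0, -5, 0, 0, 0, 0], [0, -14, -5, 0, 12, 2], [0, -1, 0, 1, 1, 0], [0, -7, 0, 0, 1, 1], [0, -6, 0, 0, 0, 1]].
J = [[-5, 1, 0, 0, 0, 0], [0, -5, 0, 0, 0, 0], [0, 0, -5, 0, 0, 0], [0, 0, 0, 1, 1, 0], [0, 0, 0, 0, 1, 1], [0, 0, 0, 0, 0, 1]]

The characteristic polynomial is det(xI - A) = (x - 1)^3(x + 5)^3, so the eigenvalues are -5 (algebraic multiplicity 3), 1 (algebraic multiplicity 3).

For λ = -5: rank(A + 5I) = 4, rank((A + 5I)^2) = 3. The eigenspace has dimension 6 - 4 = 2, so there are 2 Jordan blocks; the rank sequence gives block sizes [2, 1].

For λ = 1: rank(A - I) = 5, rank((A - I)^2) = 4, rank((A - I)^3) = 3. The eigenspace has dimension 6 - 5 = 1, so there is 1 Jordan block; the rank sequence gives block sizes [3].

Assembling the blocks gives the Jordan form J above.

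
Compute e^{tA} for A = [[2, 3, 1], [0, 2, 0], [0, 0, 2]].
e^{tA} = [[e^{2*t}, 3*t*e^{2*t}, t*e^{2*t}], [0, e^{2*t}, 0], [0, 0, e^{2*t}]]

A has Jordan form J = [[2, 1, 0], [0, 2, 0], [0, 0, 2]] with A = PJP^{-1}, so e^{tA} = P e^{tJ} P^{-1}.

For a Jordan block J_k(λ), e^{tJ_k(λ)} = e^{λt} · (I + tN + t^2 N^2/2! + ... + t^{k-1} N^{k-1}/(k-1)!) where N is the nilpotent superdiagonal part.

Assembling the blocks and conjugating back gives the entries of e^{tA} as shown above.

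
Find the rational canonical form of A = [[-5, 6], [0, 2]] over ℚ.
R = [[0, 10], [1, -3]]

The invariant factors of A (the non-unit diagonal entries of the Smith normal form of xI - A over ℚ[x]) are (x - 2)(x + 5), each dividing the next. The characteristic polynomial is their product, (x - 2)(x + 5).

The rational canonical form is the block-diagonal matrix of companion matrices C(f_i):
R = [[0, 10], [1, -3]].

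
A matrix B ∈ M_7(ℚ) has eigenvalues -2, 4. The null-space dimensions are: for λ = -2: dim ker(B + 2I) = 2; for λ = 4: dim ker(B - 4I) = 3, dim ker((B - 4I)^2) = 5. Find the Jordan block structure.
Jordan blocks: (-2, 1), (-2, 1), (4, 2), (4, 2), (4, 1)

λ = -2: successive nullity increments [2] count blocks of size ≥ k; block sizes are [1, 1].
λ = 4: successive nullity increments [3, 2] count blocks of size ≥ k; block sizes are [2, 2, 1].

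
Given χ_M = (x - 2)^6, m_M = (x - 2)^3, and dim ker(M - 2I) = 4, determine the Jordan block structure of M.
λ = 2: algebraic multiplicity 6 (exponent in χ_M), largest block size 3 (exponent in m_M), 4 blocks (geometric multiplicity). These force block sizes [3, 1, 1, 1].

Jordan blocks: (2, 3), (2, 1), (2, 1), (2, 1)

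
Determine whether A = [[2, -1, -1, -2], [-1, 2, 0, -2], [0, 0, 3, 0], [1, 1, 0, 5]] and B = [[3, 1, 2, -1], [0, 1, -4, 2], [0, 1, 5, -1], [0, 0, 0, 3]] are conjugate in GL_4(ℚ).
Both have characteristic polynomial (x - 3)^4, but the minimal polynomial of A is (x - 3)^3 while the minimal polynomial of B is (x - 3)^2. The minimal polynomial is a similarity invariant, so A and B are not similar.

No.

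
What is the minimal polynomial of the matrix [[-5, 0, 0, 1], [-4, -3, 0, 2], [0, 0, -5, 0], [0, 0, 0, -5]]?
m_A(x) = (x + 3)(x + 5)^2

The characteristic polynomial factors as (x + 3)(x + 5)^3. The minimal polynomial is ∏(x - λ)^{k_λ} where k_λ is the size of the largest Jordan block at λ.

For λ = -5: rank(A + 5I) = 2, and the largest Jordan block has size 2 (the smallest k with rank((A + 5I)^k) = rank((A + 5I)^(k+1))).
For λ = -3: rank(A + 3I) = 3, and the largest Jordan block has size 1 (the smallest k with rank((A + 3I)^k) = rank((A + 3I)^(k+1))).

So m_A(x) = (x + 3)(x + 5)^2.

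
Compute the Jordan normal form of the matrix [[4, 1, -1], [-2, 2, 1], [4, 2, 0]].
J = [[2, 1, 0], [0, 2, 1], [0, 0, 2]]

The characteristic polynomial is det(xI - A) = (x - 2)^3, so the eigenvalues are 2 (algebraic multiplicity 3).

For λ = 2: rank(A - 2I) = 2, rank((A - 2I)^2) = 1, rank((A - 2I)^3) = 0. The eigenspace has dimension 3 - 2 = 1, so there is 1 Jordan block; the rank sequence gives block sizes [3].

Assembling the blocks gives the Jordan form J above.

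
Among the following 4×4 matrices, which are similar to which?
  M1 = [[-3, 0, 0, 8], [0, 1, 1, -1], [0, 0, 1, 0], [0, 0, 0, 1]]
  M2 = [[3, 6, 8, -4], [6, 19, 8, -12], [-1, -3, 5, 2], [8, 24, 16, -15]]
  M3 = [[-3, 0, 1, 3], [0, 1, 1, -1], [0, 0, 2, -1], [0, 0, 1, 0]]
2 classes: {M1, M3}, {M2}

Characteristic polynomials: χ_{M1} = (x - 1)^3(x + 3), χ_{M2} = (x - 5)^2(x - 1)^2, χ_{M3} = (x - 1)^3(x + 3).

{M1, M3}: invariant factors x - 1, (x - 1)^2(x + 3).

{M2}: invariant factors x - 1, (x - 5)^2(x - 1).

Matrices are similar if and only if their invariant-factor lists agree; the partition into similarity classes is {M1, M3}, {M2}.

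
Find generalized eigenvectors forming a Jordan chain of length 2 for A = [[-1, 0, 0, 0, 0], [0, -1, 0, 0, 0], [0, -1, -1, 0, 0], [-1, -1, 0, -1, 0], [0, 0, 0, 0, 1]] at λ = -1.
We seek v_1 ∈ ker((A + I)^2) \ ker(A + I), then set v_{i+1} = (A + I) v_i.

One such chain is v_1 = [[1, 0, 0, 1, 0]]^T, v_2 = [[0, 0, 0, -1, 0]]^T. Check: (A + I) v_2 = [[0, 0, 0, 0, 0]]^T = 0.

v_1 = [[1, 0, 0, 1, 0]]^T, v_2 = [[0, 0, 0, -1, 0]]^T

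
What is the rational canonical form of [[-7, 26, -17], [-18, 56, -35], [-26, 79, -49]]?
R = [[0, 0, 3], [1, 0, 2], [0, 1, 0]]

The invariant factors of A (the non-unit diagonal entries of the Smith normal form of xI - A over ℚ[x]) are x^3 - 2x - 3, each dividing the next. The characteristic polynomial is their product, x^3 - 2x - 3.

The rational canonical form is the block-diagonal matrix of companion matrices C(f_i):
R = [[0, 0, 3], [1, 0, 2], [0, 1, 0]].

Note the characteristic polynomial does not split into linear factors over ℚ, so A has no Jordan form over ℚ; the rational canonical form exists over any field.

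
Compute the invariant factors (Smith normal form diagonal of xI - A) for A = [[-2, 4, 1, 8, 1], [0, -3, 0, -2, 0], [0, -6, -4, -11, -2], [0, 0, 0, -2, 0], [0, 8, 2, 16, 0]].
x + 2, (x + 2)^3(x + 3)

The Jordan structure of A has elementary divisors (x + 3), (x + 2)^3, (x + 2). Arranging the block sizes at each eigenvalue in decreasing order and taking row products gives the invariant factors.

Invariant factors (smallest first, each dividing the next): x + 2, (x + 2)^3(x + 3).

Check: the last factor (x + 2)^3(x + 3) is the minimal polynomial, and the product (x + 2)^4(x + 3) is the characteristic polynomial.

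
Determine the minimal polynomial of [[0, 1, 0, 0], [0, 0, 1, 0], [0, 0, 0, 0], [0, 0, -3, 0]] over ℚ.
The characteristic polynomial factors as x^4. The minimal polynomial is ∏(x - λ)^{k_λ} where k_λ is the size of the largest Jordan block at λ.

For λ = 0: rank(A) = 2, and the largest Jordan block has size 3 (the smallest k with rank(A^k) = rank(A^(k+1))).

So m_A(x) = x^3.

m_A(x) = x^3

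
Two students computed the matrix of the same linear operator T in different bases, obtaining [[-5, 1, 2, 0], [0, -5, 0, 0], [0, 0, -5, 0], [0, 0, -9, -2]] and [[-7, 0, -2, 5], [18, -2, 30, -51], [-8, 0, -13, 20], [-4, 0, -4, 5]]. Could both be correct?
Yes.

Two matrices over a field are similar if and only if they have the same invariant factors.

Both A and B have characteristic polynomial (x + 2)(x + 5)^3 and minimal polynomial (x + 2)(x + 5)^2. Computing further, both have invariant factors x + 5, (x + 2)(x + 5)^2. Hence A and B are similar.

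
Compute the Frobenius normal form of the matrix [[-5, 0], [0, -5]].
R = [[-5, 0], [0, -5]]

The invariant factors of A (the non-unit diagonal entries of the Smith normal form of xI - A over ℚ[x]) are x + 5, x + 5, each dividing the next. The characteristic polynomial is their product, (x + 5)^2.

The rational canonical form is the block-diagonal matrix of companion matrices C(f_i):
R = [[-5, 0], [0, -5]].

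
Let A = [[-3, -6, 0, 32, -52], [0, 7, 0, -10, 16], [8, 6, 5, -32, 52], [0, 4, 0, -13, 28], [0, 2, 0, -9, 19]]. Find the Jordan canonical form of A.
J = [[-3, 0, 0, 0, 0], [0, 3, 0, 0, 0], [0, 0, 5, 1, 0], [0, 0, 0, 5, 0], [0, 0, 0, 0, 5]]

The characteristic polynomial is det(xI - A) = (x - 5)^3(x - 3)(x + 3), so the eigenvalues are -3 (algebraic multiplicity 1), 3 (algebraic multiplicity 1), 5 (algebraic multiplicity 3).

For λ = -3: algebraic multiplicity 1 gives one 1×1 block.

For λ = 3: algebraic multiplicity 1 gives one 1×1 block.

For λ = 5: rank(A - 5I) = 3, rank((A - 5I)^2) = 2. The eigenspace has dimension 5 - 3 = 2, so there are 2 Jordan blocks; the rank sequence gives block sizes [2, 1].

Assembling the blocks gives the Jordan form J above.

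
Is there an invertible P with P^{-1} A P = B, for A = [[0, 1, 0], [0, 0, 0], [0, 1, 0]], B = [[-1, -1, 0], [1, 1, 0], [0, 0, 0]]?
Yes.

Two matrices over a field are similar if and only if they have the same invariant factors.

Both A and B have characteristic polynomial x^3 and minimal polynomial x^2. Computing further, both have invariant factors x, x^2. Hence A and B are similar.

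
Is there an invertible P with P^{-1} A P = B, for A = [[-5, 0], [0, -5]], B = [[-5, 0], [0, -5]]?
Two matrices over a field are similar if and only if they have the same invariant factors.

Both A and B have characteristic polynomial (x + 5)^2 and minimal polynomial x + 5. Computing further, both have invariant factors x + 5, x + 5. Hence A and B are similar.

Yes.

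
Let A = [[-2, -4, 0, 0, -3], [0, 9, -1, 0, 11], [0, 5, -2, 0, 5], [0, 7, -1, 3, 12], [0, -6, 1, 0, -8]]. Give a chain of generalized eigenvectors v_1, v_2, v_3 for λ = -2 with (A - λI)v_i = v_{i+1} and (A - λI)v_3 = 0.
We seek v_1 ∈ ker((A + 2I)^3) \ ker((A + 2I)^2), then set v_{i+1} = (A + 2I) v_i.

One such chain is v_1 = [[-1, 0, 1, 0, 0]]^T, v_2 = [[0, -1, 0, -1, 1]]^T, v_3 = [[1, 0, 0, 0, 0]]^T. Check: (A + 2I) v_3 = [[0, 0, 0, 0, 0]]^T = 0.

v_1 = [[-1, 0, 1, 0, 0]]^T, v_2 = [[0, -1, 0, -1, 1]]^T, v_3 = [[1, 0, 0, 0, 0]]^T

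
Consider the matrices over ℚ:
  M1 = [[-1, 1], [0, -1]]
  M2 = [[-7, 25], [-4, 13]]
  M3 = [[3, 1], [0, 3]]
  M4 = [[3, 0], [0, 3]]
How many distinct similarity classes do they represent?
Characteristic polynomials: χ_{M1} = (x + 1)^2, χ_{M2} = (x - 3)^2, χ_{M3} = (x - 3)^2, χ_{M4} = (x - 3)^2.

{M1}: invariant factors (x + 1)^2.

{M2, M3}: invariant factors (x - 3)^2.

{M4}: invariant factors x - 3, x - 3.

Matrices are similar if and only if their invariant-factor lists agree; the partition into similarity classes is {M1}, {M2, M3}, {M4}.

3 classes: {M1}, {M2, M3}, {M4}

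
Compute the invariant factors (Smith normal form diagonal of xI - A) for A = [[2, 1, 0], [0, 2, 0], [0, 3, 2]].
The Jordan structure of A has elementary divisors (x - 2)^2, (x - 2). Arranging the block sizes at each eigenvalue in decreasing order and taking row products gives the invariant factors.

Invariant factors (smallest first, each dividing the next): x - 2, (x - 2)^2.

Check: the last factor (x - 2)^2 is the minimal polynomial, and the product (x - 2)^3 is the characteristic polynomial.

x - 2, (x - 2)^2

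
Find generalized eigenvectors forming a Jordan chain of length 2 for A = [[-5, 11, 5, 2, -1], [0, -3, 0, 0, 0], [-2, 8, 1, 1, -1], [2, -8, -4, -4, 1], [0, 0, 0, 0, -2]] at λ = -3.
We seek v_1 ∈ ker((A + 3I)^2) \ ker(A + 3I), then set v_{i+1} = (A + 3I) v_i.

One such chain is v_1 = [[1, 0, 1, 0, 0]]^T, v_2 = [[3, 0, 2, -2, 0]]^T. Check: (A + 3I) v_2 = [[0, 0, 0, 0, 0]]^T = 0.

v_1 = [[1, 0, 1, 0, 0]]^T, v_2 = [[3, 0, 2, -2, 0]]^T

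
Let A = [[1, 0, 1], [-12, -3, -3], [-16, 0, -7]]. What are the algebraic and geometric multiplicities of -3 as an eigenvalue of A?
The characteristic polynomial is (x + 3)^3, so the factor x + 3 appears with exponent 3: the algebraic multiplicity is 3.

rank(A + 3I) = 1, so the eigenspace has dimension 3 - 1 = 2: the geometric multiplicity is 2.

Since 2 < 3, A is not diagonalizable.

algebraic multiplicity 3, geometric multiplicity 2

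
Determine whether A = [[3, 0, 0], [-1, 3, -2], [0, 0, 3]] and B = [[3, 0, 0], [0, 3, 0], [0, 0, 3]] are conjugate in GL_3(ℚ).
Both have characteristic polynomial (x - 3)^3, but the minimal polynomial of A is (x - 3)^2 while the minimal polynomial of B is x - 3. The minimal polynomial is a similarity invariant, so A and B are not similar.

No.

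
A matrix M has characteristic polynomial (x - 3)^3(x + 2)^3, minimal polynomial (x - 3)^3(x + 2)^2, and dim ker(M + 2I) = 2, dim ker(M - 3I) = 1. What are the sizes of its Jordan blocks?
λ = -2: algebraic multiplicity 3 (exponent in χ_M), largest block size 2 (exponent in m_M), 2 blocks (geometric multiplicity). These force block sizes [2, 1].
λ = 3: algebraic multiplicity 3 (exponent in χ_M), largest block size 3 (exponent in m_M), 1 block (geometric multiplicity). This forces block sizes [3].

Jordan blocks: (-2, 2), (-2, 1), (3, 3)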